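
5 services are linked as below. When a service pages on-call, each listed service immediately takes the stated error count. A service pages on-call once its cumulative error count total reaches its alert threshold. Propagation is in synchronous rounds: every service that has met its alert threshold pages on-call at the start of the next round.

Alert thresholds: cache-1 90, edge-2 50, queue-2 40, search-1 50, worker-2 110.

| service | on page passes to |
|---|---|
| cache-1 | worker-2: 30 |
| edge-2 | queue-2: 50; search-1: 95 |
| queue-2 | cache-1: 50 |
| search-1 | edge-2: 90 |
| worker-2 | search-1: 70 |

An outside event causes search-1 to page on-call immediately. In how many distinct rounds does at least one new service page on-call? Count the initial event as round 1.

3

Round 1 — search-1 pages on-call (initial).
  edge-2: +90 → 90 ≥ 50
Round 2 — edge-2 pages on-call.
  queue-2: +50 → 50 ≥ 40
Round 3 — queue-2 pages on-call.
  cache-1: +50 → 50 < 90
No further pages.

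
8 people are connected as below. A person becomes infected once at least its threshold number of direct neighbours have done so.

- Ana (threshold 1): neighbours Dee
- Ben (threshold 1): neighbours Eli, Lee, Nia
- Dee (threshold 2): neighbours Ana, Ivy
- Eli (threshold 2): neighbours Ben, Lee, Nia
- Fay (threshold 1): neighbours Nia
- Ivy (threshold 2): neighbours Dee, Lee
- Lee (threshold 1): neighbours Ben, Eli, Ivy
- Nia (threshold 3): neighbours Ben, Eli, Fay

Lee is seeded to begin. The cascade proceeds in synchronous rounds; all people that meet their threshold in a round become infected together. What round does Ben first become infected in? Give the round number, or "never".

2

Round 1 — Lee becomes infected (initial).
Round 2 — checking thresholds:
  Ben: 1 of 3 neighbours ≥ 1, becomes infected.
  Eli: 1 of 3 neighbours < 2, below threshold.
  Ivy: 1 of 2 neighbours < 2, below threshold.
Round 3 — checking thresholds:
  Eli: 2 of 3 neighbours ≥ 2, becomes infected.
  Ivy: 1 of 2 neighbours < 2, below threshold.
  Nia: 1 of 3 neighbours < 3, below threshold.
Round 4 — no new infections; cascade stops.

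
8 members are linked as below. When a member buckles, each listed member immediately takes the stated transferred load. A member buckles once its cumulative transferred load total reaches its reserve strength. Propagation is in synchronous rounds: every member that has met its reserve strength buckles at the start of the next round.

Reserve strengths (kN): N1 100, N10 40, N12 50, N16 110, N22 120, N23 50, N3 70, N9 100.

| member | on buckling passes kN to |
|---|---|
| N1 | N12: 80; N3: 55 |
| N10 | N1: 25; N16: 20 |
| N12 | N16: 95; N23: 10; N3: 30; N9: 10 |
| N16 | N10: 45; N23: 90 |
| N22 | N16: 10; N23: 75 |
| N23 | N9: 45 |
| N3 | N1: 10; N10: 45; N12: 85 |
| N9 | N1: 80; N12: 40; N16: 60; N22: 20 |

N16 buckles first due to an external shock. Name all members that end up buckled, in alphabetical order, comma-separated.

N10, N16, N23

Round 1 — N16 buckles (initial).
  N10: +45 → 45 ≥ 40
  N23: +90 → 90 ≥ 50
Round 2 — N10, N23 buckle.
  N1: +25 → 25 < 100
  N9: +45 → 45 < 100
No further bucklings.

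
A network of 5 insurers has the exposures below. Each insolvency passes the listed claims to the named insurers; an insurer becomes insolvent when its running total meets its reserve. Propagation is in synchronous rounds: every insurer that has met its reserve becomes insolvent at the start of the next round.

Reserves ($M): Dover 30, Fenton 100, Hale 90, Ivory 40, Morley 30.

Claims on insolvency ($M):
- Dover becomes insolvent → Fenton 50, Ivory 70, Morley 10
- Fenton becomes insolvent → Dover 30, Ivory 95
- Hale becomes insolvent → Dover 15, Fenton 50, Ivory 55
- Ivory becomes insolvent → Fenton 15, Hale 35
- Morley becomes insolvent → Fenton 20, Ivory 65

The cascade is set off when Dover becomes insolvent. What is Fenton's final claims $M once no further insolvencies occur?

65

Round 1 — Dover becomes insolvent (initial).
  Fenton: +50 → 50 < 100
  Ivory: +70 → 70 ≥ 40
  Morley: +10 → 10 < 30
Round 2 — Ivory becomes insolvent.
  Fenton: +15 → 65 < 100
  Hale: +35 → 35 < 90
No further insolvencies.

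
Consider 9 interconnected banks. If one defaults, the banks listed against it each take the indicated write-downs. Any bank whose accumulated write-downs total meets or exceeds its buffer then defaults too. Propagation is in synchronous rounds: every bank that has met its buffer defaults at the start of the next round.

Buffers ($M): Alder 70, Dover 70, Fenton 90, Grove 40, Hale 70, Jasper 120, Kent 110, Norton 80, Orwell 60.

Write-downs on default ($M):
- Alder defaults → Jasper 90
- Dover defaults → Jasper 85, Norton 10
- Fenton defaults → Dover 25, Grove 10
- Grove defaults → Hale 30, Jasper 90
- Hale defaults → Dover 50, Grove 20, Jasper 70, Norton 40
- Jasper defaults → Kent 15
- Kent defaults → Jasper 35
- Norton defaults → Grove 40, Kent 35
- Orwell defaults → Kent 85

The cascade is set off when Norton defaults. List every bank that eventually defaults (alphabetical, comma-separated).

Round 1 — Norton defaults (initial).
  Grove: +40 → 40 ≥ 40
  Kent: +35 → 35 < 110
Round 2 — Grove defaults.
  Hale: +30 → 30 < 70
  Jasper: +90 → 90 < 120
No further defaults.

Grove, Norton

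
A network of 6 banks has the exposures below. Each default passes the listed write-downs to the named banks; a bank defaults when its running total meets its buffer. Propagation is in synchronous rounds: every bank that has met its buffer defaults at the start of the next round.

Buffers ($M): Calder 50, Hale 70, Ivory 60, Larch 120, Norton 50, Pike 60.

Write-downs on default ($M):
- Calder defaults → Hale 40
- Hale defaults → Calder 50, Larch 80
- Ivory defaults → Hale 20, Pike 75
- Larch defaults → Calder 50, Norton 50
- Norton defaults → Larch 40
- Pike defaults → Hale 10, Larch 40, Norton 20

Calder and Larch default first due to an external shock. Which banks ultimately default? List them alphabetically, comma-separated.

Round 1 — Calder, Larch default (initial).
  Hale: +40 → 40 < 70
  Norton: +50 → 50 ≥ 50
Round 2 — Norton defaults.
No further defaults.

Calder, Larch, Norton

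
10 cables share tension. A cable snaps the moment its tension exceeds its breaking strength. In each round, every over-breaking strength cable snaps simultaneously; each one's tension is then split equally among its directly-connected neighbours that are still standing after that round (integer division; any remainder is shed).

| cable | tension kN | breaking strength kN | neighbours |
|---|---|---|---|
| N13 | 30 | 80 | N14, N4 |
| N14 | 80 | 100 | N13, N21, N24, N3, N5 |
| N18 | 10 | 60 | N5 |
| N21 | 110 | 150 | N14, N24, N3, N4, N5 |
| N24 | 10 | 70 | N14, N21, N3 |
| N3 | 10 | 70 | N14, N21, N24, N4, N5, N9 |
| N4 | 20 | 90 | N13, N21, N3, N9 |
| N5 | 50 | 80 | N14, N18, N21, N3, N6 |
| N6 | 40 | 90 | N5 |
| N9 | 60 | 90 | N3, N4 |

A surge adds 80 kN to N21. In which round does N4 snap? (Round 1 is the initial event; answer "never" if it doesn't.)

Round 1 — N21 at 190 > 150. N21 snaps.
  N21 sheds 190 kN to N14, N24, N3, N4, N5: 38 each.
    N14: 80+38 = 118 > 100
    N24: 10+38 = 48 ≤ 70
    N3: 10+38 = 48 ≤ 70
    N4: 20+38 = 58 ≤ 90
    N5: 50+38 = 88 > 80
Round 2 — N14, N5 snap.
  N14 sheds 118 kN to N13, N24, N3: 39 each (1 lost).
    N13: 30+39 = 69 ≤ 80
    N24: 48+39 = 87 > 70
    N3: 48+39 = 87 > 70
  N5 sheds 88 kN to N18, N3, N6: 29 each (1 lost).
    N18: 10+29 = 39 ≤ 60
    N3: 87+29 = 116 > 70
    N6: 40+29 = 69 ≤ 90
Round 3 — N24, N3 snap.
  N24 sheds 87 kN: no online neighbours, lost.
  N3 sheds 116 kN to N4, N9: 58 each.
    N4: 58+58 = 116 > 90
    N9: 60+58 = 118 > 90
Round 4 — N4, N9 snap.
  N4 sheds 116 kN to N13: 116 each.
    N13: 69+116 = 185 > 80
  N9 sheds 118 kN: no online neighbours, lost.
Round 5 — N13 snaps.
  N13 sheds 185 kN: no online neighbours, lost.
No further breaks.

4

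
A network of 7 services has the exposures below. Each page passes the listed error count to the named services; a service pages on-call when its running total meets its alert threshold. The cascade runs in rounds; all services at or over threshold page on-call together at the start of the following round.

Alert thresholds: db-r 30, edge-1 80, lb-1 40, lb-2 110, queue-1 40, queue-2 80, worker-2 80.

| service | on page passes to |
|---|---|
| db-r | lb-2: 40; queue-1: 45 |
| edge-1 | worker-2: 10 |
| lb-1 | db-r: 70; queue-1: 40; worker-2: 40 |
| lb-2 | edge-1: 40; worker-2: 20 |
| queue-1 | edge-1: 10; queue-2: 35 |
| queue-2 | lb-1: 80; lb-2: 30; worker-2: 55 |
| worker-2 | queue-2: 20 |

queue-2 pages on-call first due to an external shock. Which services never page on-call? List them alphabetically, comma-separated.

Round 1 — queue-2 pages on-call (initial).
  lb-1: +80 → 80 ≥ 40
  lb-2: +30 → 30 < 110
  worker-2: +55 → 55 < 80
Round 2 — lb-1 pages on-call.
  db-r: +70 → 70 ≥ 30
  queue-1: +40 → 40 ≥ 40
  worker-2: +40 → 95 ≥ 80
Round 3 — db-r, queue-1, worker-2 page on-call.
  edge-1: +10 → 10 < 80
  lb-2: +40 → 70 < 110
No further pages.

edge-1, lb-2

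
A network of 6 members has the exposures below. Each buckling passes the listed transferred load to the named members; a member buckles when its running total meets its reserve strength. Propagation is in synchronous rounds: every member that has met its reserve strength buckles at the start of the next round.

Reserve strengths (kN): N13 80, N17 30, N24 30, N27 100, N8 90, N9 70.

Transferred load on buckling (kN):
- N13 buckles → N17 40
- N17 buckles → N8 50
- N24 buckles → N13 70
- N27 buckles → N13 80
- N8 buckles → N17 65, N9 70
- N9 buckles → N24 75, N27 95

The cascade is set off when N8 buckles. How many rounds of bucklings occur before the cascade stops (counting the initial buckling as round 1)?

Round 1 — N8 buckles (initial).
  N17: +65 → 65 ≥ 30
  N9: +70 → 70 ≥ 70
Round 2 — N17, N9 buckle.
  N24: +75 → 75 ≥ 30
  N27: +95 → 95 < 100
Round 3 — N24 buckles.
  N13: +70 → 70 < 80
No further bucklings.

3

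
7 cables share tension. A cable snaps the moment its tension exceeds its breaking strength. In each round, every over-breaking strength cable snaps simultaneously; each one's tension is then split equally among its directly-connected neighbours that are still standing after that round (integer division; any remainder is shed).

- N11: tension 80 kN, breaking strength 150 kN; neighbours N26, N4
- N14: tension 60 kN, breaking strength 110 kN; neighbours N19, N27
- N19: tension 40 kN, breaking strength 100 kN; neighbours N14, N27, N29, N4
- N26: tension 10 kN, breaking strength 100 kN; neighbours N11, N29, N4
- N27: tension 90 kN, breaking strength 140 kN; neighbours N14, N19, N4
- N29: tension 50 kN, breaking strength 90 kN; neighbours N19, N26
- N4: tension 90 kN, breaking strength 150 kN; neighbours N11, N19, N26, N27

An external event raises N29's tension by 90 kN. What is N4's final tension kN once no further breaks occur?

126

Round 1 — N29 at 140 > 90. N29 snaps.
  N29 sheds 140 kN to N19, N26: 70 each.
    N19: 40+70 = 110 > 100
    N26: 10+70 = 80 ≤ 100
Round 2 — N19 snaps.
  N19 sheds 110 kN to N14, N27, N4: 36 each (2 lost).
    N14: 60+36 = 96 ≤ 110
    N27: 90+36 = 126 ≤ 140
    N4: 90+36 = 126 ≤ 150
No further breaks.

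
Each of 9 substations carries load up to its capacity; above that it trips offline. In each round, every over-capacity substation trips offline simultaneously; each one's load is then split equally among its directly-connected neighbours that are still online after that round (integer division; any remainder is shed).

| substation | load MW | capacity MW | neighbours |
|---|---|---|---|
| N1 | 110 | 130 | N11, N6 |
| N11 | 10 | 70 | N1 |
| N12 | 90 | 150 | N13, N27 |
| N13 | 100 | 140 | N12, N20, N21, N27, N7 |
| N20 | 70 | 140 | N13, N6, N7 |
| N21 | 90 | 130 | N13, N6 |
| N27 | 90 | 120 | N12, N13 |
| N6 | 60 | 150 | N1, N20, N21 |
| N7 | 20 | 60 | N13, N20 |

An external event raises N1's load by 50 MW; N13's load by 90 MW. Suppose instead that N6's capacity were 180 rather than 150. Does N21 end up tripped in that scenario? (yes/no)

no

With N6's capacity at 180:
Round 1 — N1 at 160 > 130; N13 at 190 > 140. N1, N13 trip offline.
  N1 sheds 160 MW to N11, N6: 80 each.
    N11: 10+80 = 90 > 70
    N6: 60+80 = 140 ≤ 180
  N13 sheds 190 MW to N12, N20, N21, N27, N7: 38 each.
    N12: 90+38 = 128 ≤ 150
    N20: 70+38 = 108 ≤ 140
    N21: 90+38 = 128 ≤ 130
    N27: 90+38 = 128 > 120
    N7: 20+38 = 58 ≤ 60
Round 2 — N11, N27 trip offline.
  N11 sheds 90 MW: no online neighbours, lost.
  N27 sheds 128 MW to N12: 128 each.
    N12: 128+128 = 256 > 150
Round 3 — N12 trips offline.
  N12 sheds 256 MW: no online neighbours, lost.
No further trips.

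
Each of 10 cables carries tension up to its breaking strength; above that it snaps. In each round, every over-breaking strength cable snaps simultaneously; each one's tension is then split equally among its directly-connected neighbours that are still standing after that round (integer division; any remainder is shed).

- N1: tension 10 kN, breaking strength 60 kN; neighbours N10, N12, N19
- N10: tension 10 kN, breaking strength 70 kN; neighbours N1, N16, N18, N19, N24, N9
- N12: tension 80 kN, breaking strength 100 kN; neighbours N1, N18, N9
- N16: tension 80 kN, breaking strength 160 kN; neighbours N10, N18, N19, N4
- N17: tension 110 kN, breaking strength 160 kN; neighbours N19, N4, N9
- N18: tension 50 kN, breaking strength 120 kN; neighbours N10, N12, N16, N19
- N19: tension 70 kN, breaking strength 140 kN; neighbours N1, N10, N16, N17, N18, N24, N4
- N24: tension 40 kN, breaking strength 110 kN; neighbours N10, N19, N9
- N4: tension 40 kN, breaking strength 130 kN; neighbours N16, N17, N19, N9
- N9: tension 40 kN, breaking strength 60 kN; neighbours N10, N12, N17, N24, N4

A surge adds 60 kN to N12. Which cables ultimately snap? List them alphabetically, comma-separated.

N12, N9

Round 1 — N12 at 140 > 100. N12 snaps.
  N12 sheds 140 kN to N1, N18, N9: 46 each (2 lost).
    N1: 10+46 = 56 ≤ 60
    N18: 50+46 = 96 ≤ 120
    N9: 40+46 = 86 > 60
Round 2 — N9 snaps.
  N9 sheds 86 kN to N10, N17, N24, N4: 21 each (2 lost).
    N10: 10+21 = 31 ≤ 70
    N17: 110+21 = 131 ≤ 160
    N24: 40+21 = 61 ≤ 110
    N4: 40+21 = 61 ≤ 130
No further breaks.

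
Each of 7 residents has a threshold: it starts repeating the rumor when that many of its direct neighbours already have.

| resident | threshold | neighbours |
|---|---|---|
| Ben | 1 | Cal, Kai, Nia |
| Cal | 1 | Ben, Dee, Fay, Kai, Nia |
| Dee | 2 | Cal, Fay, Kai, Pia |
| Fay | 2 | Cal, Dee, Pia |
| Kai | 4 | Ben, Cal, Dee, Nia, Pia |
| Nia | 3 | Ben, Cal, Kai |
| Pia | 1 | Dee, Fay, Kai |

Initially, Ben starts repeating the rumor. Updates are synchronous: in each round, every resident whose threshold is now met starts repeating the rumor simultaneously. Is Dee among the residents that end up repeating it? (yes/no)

no

Round 1 — Ben starts repeating the rumor (initial).
Round 2 — checking thresholds:
  Cal: 1 of 5 neighbours ≥ 1, starts repeating the rumor.
  Kai: 1 of 5 neighbours < 4, holds.
  Nia: 1 of 3 neighbours < 3, holds.
Round 3 — no new spreads; cascade stops.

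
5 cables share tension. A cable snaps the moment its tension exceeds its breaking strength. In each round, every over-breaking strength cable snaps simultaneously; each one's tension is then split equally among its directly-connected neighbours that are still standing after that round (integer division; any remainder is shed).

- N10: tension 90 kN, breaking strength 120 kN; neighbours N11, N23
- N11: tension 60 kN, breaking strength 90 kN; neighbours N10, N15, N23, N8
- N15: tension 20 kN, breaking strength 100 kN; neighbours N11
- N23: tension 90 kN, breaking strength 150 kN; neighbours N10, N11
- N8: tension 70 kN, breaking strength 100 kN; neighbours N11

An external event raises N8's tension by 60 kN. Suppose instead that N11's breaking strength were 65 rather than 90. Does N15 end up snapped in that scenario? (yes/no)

no

With N11's breaking strength at 65:
Round 1 — N8 at 130 > 100. N8 snaps.
  N8 sheds 130 kN to N11: 130 each.
    N11: 60+130 = 190 > 65
Round 2 — N11 snaps.
  N11 sheds 190 kN to N10, N15, N23: 63 each (1 lost).
    N10: 90+63 = 153 > 120
    N15: 20+63 = 83 ≤ 100
    N23: 90+63 = 153 > 150
Round 3 — N10, N23 snap.
  N10 sheds 153 kN: no online neighbours, lost.
  N23 sheds 153 kN: no online neighbours, lost.
No further breaks.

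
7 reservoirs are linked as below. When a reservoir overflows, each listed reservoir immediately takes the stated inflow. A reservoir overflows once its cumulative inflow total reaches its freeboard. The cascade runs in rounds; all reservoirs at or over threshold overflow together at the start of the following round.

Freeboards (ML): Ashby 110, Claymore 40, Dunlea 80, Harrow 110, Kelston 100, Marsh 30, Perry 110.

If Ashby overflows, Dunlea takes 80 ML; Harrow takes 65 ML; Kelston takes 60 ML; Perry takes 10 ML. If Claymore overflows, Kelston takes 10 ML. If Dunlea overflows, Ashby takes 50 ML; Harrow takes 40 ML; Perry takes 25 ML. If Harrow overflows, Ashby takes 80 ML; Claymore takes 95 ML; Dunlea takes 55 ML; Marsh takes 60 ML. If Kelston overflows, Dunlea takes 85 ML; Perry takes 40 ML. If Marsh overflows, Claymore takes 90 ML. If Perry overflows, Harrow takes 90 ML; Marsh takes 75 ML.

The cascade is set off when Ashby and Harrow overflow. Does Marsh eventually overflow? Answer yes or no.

yes

Round 1 — Ashby, Harrow overflow (initial).
  Claymore: +95 → 95 ≥ 40
  Dunlea: +80+55 → 135 ≥ 80
  Kelston: +60 → 60 < 100
  Marsh: +60 → 60 ≥ 30
  Perry: +10 → 10 < 110
Round 2 — Claymore, Dunlea, Marsh overflow.
  Kelston: +10 → 70 < 100
  Perry: +25 → 35 < 110
No further overflows.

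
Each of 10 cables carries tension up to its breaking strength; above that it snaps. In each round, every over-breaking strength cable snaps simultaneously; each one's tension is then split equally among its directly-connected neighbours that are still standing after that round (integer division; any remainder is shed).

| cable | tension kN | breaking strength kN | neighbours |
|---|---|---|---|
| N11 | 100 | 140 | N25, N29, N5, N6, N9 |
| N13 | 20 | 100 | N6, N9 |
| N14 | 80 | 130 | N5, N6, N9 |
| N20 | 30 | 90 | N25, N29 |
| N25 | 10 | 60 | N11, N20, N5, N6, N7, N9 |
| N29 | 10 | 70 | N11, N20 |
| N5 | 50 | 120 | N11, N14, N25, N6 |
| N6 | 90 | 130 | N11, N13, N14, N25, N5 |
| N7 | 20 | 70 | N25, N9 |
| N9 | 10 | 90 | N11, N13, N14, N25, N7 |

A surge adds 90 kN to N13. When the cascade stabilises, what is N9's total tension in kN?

65

Round 1 — N13 at 110 > 100. N13 snaps.
  N13 sheds 110 kN to N6, N9: 55 each.
    N6: 90+55 = 145 > 130
    N9: 10+55 = 65 ≤ 90
Round 2 — N6 snaps.
  N6 sheds 145 kN to N11, N14, N25, N5: 36 each (1 lost).
    N11: 100+36 = 136 ≤ 140
    N14: 80+36 = 116 ≤ 130
    N25: 10+36 = 46 ≤ 60
    N5: 50+36 = 86 ≤ 120
No further breaks.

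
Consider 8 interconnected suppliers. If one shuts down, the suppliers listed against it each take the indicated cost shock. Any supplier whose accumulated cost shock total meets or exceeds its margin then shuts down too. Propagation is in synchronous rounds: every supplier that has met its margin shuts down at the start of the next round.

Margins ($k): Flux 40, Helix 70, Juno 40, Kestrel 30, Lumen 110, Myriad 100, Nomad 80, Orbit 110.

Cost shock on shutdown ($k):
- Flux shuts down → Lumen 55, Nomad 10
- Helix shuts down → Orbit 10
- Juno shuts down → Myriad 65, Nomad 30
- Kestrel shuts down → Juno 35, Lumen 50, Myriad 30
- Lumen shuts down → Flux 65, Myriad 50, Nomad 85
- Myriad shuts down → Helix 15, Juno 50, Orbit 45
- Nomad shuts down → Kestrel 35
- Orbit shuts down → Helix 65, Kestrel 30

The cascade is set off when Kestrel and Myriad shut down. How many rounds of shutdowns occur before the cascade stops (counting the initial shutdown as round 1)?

Round 1 — Kestrel, Myriad shut down (initial).
  Helix: +15 → 15 < 70
  Juno: +35+50 → 85 ≥ 40
  Lumen: +50 → 50 < 110
  Orbit: +45 → 45 < 110
Round 2 — Juno shuts down.
  Nomad: +30 → 30 < 80
No further shutdowns.

2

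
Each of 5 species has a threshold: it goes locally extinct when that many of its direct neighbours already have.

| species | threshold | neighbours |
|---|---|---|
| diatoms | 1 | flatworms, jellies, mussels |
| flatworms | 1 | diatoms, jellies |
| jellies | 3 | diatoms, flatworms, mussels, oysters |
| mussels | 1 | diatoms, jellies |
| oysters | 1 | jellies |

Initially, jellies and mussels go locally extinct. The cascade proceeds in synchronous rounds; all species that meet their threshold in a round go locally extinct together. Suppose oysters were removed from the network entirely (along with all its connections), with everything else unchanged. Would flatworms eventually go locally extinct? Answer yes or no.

yes

With oysters removed:
Round 1 — jellies, mussels go locally extinct (initial).
Round 2 — checking thresholds:
  diatoms: 2 of 3 neighbours ≥ 1, goes locally extinct.
  flatworms: 1 of 2 neighbours ≥ 1, goes locally extinct.
Round 3 — no new extinctions; cascade stops.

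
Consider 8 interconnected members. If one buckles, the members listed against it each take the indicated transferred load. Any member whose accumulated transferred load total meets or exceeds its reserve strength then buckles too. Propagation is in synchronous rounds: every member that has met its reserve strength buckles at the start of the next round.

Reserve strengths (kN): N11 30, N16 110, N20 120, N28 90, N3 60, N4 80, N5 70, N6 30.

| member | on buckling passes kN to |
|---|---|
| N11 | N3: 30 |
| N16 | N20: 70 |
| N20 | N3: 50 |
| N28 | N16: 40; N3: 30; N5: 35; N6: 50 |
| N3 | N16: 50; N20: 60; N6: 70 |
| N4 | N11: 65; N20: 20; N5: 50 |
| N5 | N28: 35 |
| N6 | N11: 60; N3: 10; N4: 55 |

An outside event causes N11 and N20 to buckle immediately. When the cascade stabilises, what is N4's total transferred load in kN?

Round 1 — N11, N20 buckle (initial).
  N3: +30+50 → 80 ≥ 60
Round 2 — N3 buckles.
  N16: +50 → 50 < 110
  N6: +70 → 70 ≥ 30
Round 3 — N6 buckles.
  N4: +55 → 55 < 80
No further bucklings.

55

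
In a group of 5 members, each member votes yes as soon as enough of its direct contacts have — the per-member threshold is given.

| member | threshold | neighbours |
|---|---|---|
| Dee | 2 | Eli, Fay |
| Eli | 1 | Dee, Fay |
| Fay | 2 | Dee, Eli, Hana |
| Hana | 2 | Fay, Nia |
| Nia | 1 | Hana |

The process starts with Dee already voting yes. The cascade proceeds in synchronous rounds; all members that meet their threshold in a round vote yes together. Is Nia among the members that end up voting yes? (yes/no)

no

Round 1 — Dee votes yes (initial).
Round 2 — checking thresholds:
  Eli: 1 of 2 neighbours ≥ 1, votes yes.
  Fay: 1 of 3 neighbours < 2, not yet.
Round 3 — checking thresholds:
  Fay: 2 of 3 neighbours ≥ 2, votes yes.
Round 4 — no new yes votes; cascade stops.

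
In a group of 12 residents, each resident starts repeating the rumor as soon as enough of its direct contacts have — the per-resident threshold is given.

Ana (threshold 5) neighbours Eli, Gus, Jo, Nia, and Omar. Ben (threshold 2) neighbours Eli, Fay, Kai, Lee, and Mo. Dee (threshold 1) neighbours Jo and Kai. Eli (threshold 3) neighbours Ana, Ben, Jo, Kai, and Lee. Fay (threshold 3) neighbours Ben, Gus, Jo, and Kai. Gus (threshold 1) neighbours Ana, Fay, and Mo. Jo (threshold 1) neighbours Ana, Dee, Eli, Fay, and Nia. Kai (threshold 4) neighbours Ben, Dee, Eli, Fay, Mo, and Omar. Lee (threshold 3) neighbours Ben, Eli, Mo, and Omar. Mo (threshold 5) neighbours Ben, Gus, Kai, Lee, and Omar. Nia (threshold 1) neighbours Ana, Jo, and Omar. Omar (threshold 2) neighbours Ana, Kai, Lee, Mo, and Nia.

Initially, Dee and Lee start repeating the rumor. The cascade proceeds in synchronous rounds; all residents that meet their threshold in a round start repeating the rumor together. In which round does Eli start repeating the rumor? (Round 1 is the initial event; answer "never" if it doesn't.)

never

Round 1 — Dee, Lee start repeating the rumor (initial).
Round 2 — checking thresholds:
  Ben: 1 of 5 neighbours < 2, holds.
  Eli: 1 of 5 neighbours < 3, holds.
  Jo: 1 of 5 neighbours ≥ 1, starts repeating the rumor.
  Kai: 1 of 6 neighbours < 4, holds.
  Mo: 1 of 5 neighbours < 5, holds.
  Omar: 1 of 5 neighbours < 2, holds.
Round 3 — checking thresholds:
  Ana: 1 of 5 neighbours < 5, holds.
  Ben: 1 of 5 neighbours < 2, holds.
  Eli: 2 of 5 neighbours < 3, holds.
  Fay: 1 of 4 neighbours < 3, holds.
  Kai: 1 of 6 neighbours < 4, holds.
  Mo: 1 of 5 neighbours < 5, holds.
  Nia: 1 of 3 neighbours ≥ 1, starts repeating the rumor.
  Omar: 1 of 5 neighbours < 2, holds.
Round 4 — checking thresholds:
  Ana: 2 of 5 neighbours < 5, holds.
  Ben: 1 of 5 neighbours < 2, holds.
  Eli: 2 of 5 neighbours < 3, holds.
  Fay: 1 of 4 neighbours < 3, holds.
  Kai: 1 of 6 neighbours < 4, holds.
  Mo: 1 of 5 neighbours < 5, holds.
  Omar: 2 of 5 neighbours ≥ 2, starts repeating the rumor.
Round 5 — no new spreads; cascade stops.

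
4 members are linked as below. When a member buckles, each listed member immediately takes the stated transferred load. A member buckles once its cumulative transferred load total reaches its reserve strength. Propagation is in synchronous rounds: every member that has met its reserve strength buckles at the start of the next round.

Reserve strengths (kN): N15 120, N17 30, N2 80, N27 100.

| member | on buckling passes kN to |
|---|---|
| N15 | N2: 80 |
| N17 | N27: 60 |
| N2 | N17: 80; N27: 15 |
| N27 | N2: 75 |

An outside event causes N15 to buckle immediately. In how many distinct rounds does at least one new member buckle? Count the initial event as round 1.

3

Round 1 — N15 buckles (initial).
  N2: +80 → 80 ≥ 80
Round 2 — N2 buckles.
  N17: +80 → 80 ≥ 30
  N27: +15 → 15 < 100
Round 3 — N17 buckles.
  N27: +60 → 75 < 100
No further bucklings.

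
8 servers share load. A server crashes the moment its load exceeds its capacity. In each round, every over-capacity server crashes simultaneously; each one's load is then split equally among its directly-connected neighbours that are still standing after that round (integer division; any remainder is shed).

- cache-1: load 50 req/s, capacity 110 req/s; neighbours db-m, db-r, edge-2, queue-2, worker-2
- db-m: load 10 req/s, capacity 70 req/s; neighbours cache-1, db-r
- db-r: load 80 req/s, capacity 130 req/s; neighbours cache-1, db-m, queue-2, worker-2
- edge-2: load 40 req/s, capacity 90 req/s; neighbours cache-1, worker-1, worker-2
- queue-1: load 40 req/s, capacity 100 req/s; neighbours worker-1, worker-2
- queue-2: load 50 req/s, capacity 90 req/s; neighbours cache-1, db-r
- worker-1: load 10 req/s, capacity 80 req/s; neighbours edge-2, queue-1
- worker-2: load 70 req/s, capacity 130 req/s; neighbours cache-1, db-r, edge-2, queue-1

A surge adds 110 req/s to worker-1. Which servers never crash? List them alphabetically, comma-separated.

cache-1, db-m, db-r, queue-1, queue-2, worker-2

Round 1 — worker-1 at 120 > 80. worker-1 crashes.
  worker-1 sheds 120 req/s to edge-2, queue-1: 60 each.
    edge-2: 40+60 = 100 > 90
    queue-1: 40+60 = 100 ≤ 100
Round 2 — edge-2 crashes.
  edge-2 sheds 100 req/s to cache-1, worker-2: 50 each.
    cache-1: 50+50 = 100 ≤ 110
    worker-2: 70+50 = 120 ≤ 130
No further crashes.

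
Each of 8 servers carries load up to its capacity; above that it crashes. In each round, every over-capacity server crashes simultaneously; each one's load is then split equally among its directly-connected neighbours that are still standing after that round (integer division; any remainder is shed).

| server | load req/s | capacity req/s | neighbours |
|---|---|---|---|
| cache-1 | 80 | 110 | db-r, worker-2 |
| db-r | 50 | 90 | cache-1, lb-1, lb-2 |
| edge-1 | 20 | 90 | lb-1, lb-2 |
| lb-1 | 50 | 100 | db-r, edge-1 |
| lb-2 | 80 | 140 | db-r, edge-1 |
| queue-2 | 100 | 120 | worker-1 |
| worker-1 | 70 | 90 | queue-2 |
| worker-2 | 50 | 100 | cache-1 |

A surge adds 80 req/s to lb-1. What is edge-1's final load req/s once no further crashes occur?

85

Round 1 — lb-1 at 130 > 100. lb-1 crashes.
  lb-1 sheds 130 req/s to db-r, edge-1: 65 each.
    db-r: 50+65 = 115 > 90
    edge-1: 20+65 = 85 ≤ 90
Round 2 — db-r crashes.
  db-r sheds 115 req/s to cache-1, lb-2: 57 each (1 lost).
    cache-1: 80+57 = 137 > 110
    lb-2: 80+57 = 137 ≤ 140
Round 3 — cache-1 crashes.
  cache-1 sheds 137 req/s to worker-2: 137 each.
    worker-2: 50+137 = 187 > 100
Round 4 — worker-2 crashes.
  worker-2 sheds 187 req/s: no online neighbours, lost.
No further crashes.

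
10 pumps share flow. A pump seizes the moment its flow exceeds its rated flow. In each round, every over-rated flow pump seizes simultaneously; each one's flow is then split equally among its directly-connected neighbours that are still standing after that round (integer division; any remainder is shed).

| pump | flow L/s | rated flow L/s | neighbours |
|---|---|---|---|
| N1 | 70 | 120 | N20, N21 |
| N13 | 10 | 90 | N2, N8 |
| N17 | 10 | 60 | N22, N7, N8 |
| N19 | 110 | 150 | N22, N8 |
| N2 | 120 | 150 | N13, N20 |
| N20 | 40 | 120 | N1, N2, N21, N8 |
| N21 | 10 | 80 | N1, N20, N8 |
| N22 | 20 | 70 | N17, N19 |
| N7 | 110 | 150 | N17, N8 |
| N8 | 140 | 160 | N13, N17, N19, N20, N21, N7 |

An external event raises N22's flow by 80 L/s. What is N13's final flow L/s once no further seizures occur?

70

Round 1 — N22 at 100 > 70. N22 seizes.
  N22 sheds 100 L/s to N17, N19: 50 each.
    N17: 10+50 = 60 ≤ 60
    N19: 110+50 = 160 > 150
Round 2 — N19 seizes.
  N19 sheds 160 L/s to N8: 160 each.
    N8: 140+160 = 300 > 160
Round 3 — N8 seizes.
  N8 sheds 300 L/s to N13, N17, N20, N21, N7: 60 each.
    N13: 10+60 = 70 ≤ 90
    N17: 60+60 = 120 > 60
    N20: 40+60 = 100 ≤ 120
    N21: 10+60 = 70 ≤ 80
    N7: 110+60 = 170 > 150
Round 4 — N17, N7 seize.
  N17 sheds 120 L/s: no online neighbours, lost.
  N7 sheds 170 L/s: no online neighbours, lost.
No further seizures.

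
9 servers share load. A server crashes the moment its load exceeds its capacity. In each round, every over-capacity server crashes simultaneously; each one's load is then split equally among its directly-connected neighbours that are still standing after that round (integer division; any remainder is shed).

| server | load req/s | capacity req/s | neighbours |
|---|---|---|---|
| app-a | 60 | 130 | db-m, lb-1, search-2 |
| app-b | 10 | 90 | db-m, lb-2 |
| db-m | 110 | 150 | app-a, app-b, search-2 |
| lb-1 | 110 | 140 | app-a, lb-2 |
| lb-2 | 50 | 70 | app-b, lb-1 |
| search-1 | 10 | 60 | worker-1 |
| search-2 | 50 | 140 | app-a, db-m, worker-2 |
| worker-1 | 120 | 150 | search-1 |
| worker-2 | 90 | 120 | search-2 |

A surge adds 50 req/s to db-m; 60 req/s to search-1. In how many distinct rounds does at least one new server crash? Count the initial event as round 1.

2

Round 1 — db-m at 160 > 150; search-1 at 70 > 60. db-m, search-1 crash.
  db-m sheds 160 req/s to app-a, app-b, search-2: 53 each (1 lost).
    app-a: 60+53 = 113 ≤ 130
    app-b: 10+53 = 63 ≤ 90
    search-2: 50+53 = 103 ≤ 140
  search-1 sheds 70 req/s to worker-1: 70 each.
    worker-1: 120+70 = 190 > 150
Round 2 — worker-1 crashes.
  worker-1 sheds 190 req/s: no online neighbours, lost.
No further crashes.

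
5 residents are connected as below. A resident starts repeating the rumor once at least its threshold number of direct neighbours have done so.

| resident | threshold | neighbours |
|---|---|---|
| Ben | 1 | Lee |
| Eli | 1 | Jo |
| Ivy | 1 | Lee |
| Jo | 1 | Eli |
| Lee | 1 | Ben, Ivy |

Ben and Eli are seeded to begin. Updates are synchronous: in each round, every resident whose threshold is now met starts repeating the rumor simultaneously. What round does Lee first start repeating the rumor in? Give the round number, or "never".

Round 1 — Ben, Eli start repeating the rumor (initial).
Round 2 — checking thresholds:
  Jo: 1 of 1 neighbours ≥ 1, starts repeating the rumor.
  Lee: 1 of 2 neighbours ≥ 1, starts repeating the rumor.
Round 3 — checking thresholds:
  Ivy: 1 of 1 neighbours ≥ 1, starts repeating the rumor.
Round 4 — no new spreads; cascade stops.

2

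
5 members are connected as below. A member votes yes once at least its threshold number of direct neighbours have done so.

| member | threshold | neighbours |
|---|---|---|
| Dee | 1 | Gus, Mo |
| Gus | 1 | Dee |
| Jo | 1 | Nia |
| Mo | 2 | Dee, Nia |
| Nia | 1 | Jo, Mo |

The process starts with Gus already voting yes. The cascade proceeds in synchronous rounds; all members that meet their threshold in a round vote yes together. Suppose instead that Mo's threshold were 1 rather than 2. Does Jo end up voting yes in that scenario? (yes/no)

With Mo's threshold at 1:
Round 1 — Gus votes yes (initial).
Round 2 — checking thresholds:
  Dee: 1 of 2 neighbours ≥ 1, votes yes.
Round 3 — checking thresholds:
  Mo: 1 of 2 neighbours ≥ 1, votes yes.
Round 4 — checking thresholds:
  Nia: 1 of 2 neighbours ≥ 1, votes yes.
Round 5 — checking thresholds:
  Jo: 1 of 1 neighbours ≥ 1, votes yes.
Round 6 — no new yes votes; cascade stops.

yes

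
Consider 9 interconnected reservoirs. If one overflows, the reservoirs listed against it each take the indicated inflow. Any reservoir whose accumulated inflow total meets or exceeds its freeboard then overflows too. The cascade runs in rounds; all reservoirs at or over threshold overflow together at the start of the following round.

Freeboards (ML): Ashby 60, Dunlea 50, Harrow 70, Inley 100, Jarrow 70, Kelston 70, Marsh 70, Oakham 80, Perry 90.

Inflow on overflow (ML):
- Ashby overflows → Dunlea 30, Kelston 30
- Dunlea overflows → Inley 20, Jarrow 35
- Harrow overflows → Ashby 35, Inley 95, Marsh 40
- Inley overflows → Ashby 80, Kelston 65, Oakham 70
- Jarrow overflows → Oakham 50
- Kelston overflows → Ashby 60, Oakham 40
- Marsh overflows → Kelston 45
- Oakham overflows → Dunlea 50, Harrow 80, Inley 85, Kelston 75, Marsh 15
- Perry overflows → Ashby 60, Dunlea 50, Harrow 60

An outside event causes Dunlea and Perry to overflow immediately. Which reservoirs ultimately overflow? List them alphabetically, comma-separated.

Round 1 — Dunlea, Perry overflow (initial).
  Ashby: +60 → 60 ≥ 60
  Harrow: +60 → 60 < 70
  Inley: +20 → 20 < 100
  Jarrow: +35 → 35 < 70
Round 2 — Ashby overflows.
  Kelston: +30 → 30 < 70
No further overflows.

Ashby, Dunlea, Perry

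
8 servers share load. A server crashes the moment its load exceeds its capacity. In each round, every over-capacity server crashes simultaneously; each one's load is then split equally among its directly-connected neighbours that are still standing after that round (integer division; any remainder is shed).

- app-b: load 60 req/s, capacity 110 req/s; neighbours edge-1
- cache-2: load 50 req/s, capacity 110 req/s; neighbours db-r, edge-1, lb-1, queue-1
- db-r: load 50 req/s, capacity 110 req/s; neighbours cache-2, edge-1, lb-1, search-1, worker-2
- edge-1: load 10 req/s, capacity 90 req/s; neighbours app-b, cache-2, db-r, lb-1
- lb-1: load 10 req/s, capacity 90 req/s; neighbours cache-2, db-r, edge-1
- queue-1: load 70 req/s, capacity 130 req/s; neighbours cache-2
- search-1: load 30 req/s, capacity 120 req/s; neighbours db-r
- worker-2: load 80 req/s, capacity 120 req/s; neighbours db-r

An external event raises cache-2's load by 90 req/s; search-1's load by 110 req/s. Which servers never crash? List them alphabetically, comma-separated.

Round 1 — cache-2 at 140 > 110; search-1 at 140 > 120. cache-2, search-1 crash.
  cache-2 sheds 140 req/s to db-r, edge-1, lb-1, queue-1: 35 each.
    db-r: 50+35 = 85 ≤ 110
    edge-1: 10+35 = 45 ≤ 90
    lb-1: 10+35 = 45 ≤ 90
    queue-1: 70+35 = 105 ≤ 130
  search-1 sheds 140 req/s to db-r: 140 each.
    db-r: 85+140 = 225 > 110
Round 2 — db-r crashes.
  db-r sheds 225 req/s to edge-1, lb-1, worker-2: 75 each.
    edge-1: 45+75 = 120 > 90
    lb-1: 45+75 = 120 > 90
    worker-2: 80+75 = 155 > 120
Round 3 — edge-1, lb-1, worker-2 crash.
  edge-1 sheds 120 req/s to app-b: 120 each.
    app-b: 60+120 = 180 > 110
  lb-1 sheds 120 req/s: no online neighbours, lost.
  worker-2 sheds 155 req/s: no online neighbours, lost.
Round 4 — app-b crashes.
  app-b sheds 180 req/s: no online neighbours, lost.
No further crashes.

queue-1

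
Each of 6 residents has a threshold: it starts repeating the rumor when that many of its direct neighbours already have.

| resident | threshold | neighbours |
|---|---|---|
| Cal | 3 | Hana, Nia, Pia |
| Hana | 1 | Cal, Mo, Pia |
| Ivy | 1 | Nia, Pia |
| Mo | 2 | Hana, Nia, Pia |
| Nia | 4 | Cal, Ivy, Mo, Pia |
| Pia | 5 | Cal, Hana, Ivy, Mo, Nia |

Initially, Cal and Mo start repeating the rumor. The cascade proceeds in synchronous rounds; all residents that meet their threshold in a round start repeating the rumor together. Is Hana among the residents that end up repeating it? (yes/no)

Round 1 — Cal, Mo start repeating the rumor (initial).
Round 2 — checking thresholds:
  Hana: 2 of 3 neighbours ≥ 1, starts repeating the rumor.
  Nia: 2 of 4 neighbours < 4, not yet.
  Pia: 2 of 5 neighbours < 5, not yet.
Round 3 — no new spreads; cascade stops.

yes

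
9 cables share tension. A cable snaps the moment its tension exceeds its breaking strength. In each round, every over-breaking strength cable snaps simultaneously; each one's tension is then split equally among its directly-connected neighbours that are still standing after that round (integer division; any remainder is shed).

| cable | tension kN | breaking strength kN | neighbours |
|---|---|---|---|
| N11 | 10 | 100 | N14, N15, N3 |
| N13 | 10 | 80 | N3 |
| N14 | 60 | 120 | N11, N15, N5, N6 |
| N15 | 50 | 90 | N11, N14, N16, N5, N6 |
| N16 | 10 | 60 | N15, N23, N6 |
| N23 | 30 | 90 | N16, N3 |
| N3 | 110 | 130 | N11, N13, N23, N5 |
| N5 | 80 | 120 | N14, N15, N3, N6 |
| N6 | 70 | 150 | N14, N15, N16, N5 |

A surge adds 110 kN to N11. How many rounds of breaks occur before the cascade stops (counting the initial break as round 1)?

6

Round 1 — N11 at 120 > 100. N11 snaps.
  N11 sheds 120 kN to N14, N15, N3: 40 each.
    N14: 60+40 = 100 ≤ 120
    N15: 50+40 = 90 ≤ 90
    N3: 110+40 = 150 > 130
Round 2 — N3 snaps.
  N3 sheds 150 kN to N13, N23, N5: 50 each.
    N13: 10+50 = 60 ≤ 80
    N23: 30+50 = 80 ≤ 90
    N5: 80+50 = 130 > 120
Round 3 — N5 snaps.
  N5 sheds 130 kN to N14, N15, N6: 43 each (1 lost).
    N14: 100+43 = 143 > 120
    N15: 90+43 = 133 > 90
    N6: 70+43 = 113 ≤ 150
Round 4 — N14, N15 snap.
  N14 sheds 143 kN to N6: 143 each.
    N6: 113+143 = 256 > 150
  N15 sheds 133 kN to N16, N6: 66 each (1 lost).
    N16: 10+66 = 76 > 60
    N6: 256+66 = 322 > 150
Round 5 — N16, N6 snap.
  N16 sheds 76 kN to N23: 76 each.
    N23: 80+76 = 156 > 90
  N6 sheds 322 kN: no online neighbours, lost.
Round 6 — N23 snaps.
  N23 sheds 156 kN: no online neighbours, lost.
No further breaks.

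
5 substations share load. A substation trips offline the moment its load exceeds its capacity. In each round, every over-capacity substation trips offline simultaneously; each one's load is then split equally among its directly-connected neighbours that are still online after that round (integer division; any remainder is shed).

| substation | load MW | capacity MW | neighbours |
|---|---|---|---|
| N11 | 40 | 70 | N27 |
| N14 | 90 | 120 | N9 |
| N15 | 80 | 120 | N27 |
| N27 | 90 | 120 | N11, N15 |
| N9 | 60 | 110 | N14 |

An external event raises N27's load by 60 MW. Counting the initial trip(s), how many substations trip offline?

Round 1 — N27 at 150 > 120. N27 trips offline.
  N27 sheds 150 MW to N11, N15: 75 each.
    N11: 40+75 = 115 > 70
    N15: 80+75 = 155 > 120
Round 2 — N11, N15 trip offline.
  N11 sheds 115 MW: no online neighbours, lost.
  N15 sheds 155 MW: no online neighbours, lost.
No further trips.

3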